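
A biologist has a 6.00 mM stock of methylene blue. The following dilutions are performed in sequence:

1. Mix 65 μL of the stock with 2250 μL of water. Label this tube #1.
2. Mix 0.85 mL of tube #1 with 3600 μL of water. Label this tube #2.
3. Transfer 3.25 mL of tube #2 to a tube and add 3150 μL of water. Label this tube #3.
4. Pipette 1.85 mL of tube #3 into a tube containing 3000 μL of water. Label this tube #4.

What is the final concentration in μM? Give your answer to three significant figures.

Step 1: 65 μL + 2250 μL = 2315 μL total → factor 2315/65 = 35.615
Step 2: 0.85 mL + 3600 μL = 4.45 mL total → factor 4.45/0.85 = 5.2353
Step 3: 3.25 mL + 3150 μL = 6.4 mL total → factor 6.4/3.25 = 1.9692
Step 4: 1.85 mL + 3000 μL = 4.85 mL total → factor 4.85/1.85 = 2.6216
Overall dilution factor = 35.615 × 5.2353 × 1.9692 × 2.6216 = 962.6
Final = 6.00 mM / 962.6 = 0.006233 mM = 6.23 μM

6.23 μM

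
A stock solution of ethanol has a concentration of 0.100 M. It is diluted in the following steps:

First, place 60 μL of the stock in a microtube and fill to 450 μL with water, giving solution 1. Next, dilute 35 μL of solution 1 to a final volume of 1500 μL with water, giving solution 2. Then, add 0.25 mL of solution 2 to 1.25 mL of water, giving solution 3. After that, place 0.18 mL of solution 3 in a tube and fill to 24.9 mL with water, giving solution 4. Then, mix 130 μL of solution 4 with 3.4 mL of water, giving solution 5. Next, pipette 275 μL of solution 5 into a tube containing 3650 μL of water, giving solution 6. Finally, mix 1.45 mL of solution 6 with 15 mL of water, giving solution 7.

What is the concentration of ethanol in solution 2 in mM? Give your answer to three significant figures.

0.311 mM

Step 1: 60 μL brought to 450 μL → factor 450/60 = 7.5
Step 2: 35 μL brought to 1500 μL → factor 1500/35 = 42.857
Dilution factor through solution 2 = 7.5 × 42.857 = 321.43
[solution 2] = 0.100 M / 321.43 = 0.0003111 M = 0.311 mM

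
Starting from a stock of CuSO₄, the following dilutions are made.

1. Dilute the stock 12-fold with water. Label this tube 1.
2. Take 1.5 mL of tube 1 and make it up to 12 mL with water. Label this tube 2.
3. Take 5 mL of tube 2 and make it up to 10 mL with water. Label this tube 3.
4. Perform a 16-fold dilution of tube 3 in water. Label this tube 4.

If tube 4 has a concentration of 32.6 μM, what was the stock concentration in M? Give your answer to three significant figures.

Step 1: 12-fold → factor 12
Step 2: 1.5 mL brought to 12 mL → factor 12/1.5 = 8
Step 3: 5 mL brought to 10 mL → factor 10/5 = 2
Step 4: 16-fold → factor 16
Overall dilution factor = 12 × 8 × 2 × 16 = 3072
Stock = 32.6 μM × 3072 = 1.001 × 10^5 μM = 0.100 M

0.100 M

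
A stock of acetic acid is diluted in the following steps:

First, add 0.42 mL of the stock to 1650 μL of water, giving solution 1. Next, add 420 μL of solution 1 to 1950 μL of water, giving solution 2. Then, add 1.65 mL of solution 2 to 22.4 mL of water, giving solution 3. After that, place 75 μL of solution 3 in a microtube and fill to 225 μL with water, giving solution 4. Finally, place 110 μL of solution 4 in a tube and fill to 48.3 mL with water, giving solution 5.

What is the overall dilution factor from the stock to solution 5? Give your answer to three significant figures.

Step 1: 0.42 mL + 1650 μL = 2.07 mL total → factor 2.07/0.42 = 4.9286
Step 2: 420 μL + 1950 μL = 2370 μL total → factor 2370/420 = 5.6429
Step 3: 1.65 mL + 22.4 mL = 24.05 mL total → factor 24.05/1.65 = 14.576
Step 4: 75 μL brought to 225 μL → factor 225/75 = 3
Step 5: 110 μL brought to 48.3 mL → factor 48300/110 = 439.09
Overall dilution factor = 4.9286 × 5.6429 × 14.576 × 3 × 439.09 = 5.3398 × 10^5

5.34 × 10^5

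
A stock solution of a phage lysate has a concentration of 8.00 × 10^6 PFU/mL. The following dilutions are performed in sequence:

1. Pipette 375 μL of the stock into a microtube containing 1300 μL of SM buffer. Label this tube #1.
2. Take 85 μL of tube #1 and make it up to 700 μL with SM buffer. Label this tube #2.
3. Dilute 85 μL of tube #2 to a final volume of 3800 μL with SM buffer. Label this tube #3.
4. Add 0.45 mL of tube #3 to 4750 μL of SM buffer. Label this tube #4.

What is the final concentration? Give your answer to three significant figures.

421 PFU/mL

Step 1: 375 μL + 1300 μL = 1675 μL total → factor 1675/375 = 4.4667
Step 2: 85 μL brought to 700 μL → factor 700/85 = 8.2353
Step 3: 85 μL brought to 3800 μL → factor 3800/85 = 44.706
Step 4: 0.45 mL + 4750 μL = 5.2 mL total → factor 5.2/0.45 = 11.556
Overall dilution factor = 4.4667 × 8.2353 × 44.706 × 11.556 = 19003
Final = 8.00 × 10^6 PFU/mL / 19003 = 421 PFU/mL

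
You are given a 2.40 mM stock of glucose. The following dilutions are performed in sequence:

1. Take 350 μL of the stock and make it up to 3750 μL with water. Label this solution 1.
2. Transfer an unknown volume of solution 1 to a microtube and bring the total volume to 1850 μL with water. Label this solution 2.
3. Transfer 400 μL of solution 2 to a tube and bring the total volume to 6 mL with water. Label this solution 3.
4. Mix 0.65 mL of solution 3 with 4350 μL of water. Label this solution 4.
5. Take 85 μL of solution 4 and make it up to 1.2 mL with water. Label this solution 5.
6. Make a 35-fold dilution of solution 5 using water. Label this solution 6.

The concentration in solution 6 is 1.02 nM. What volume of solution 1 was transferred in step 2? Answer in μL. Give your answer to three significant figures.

480 μL

Step 1: 350 μL brought to 3750 μL → factor 3750/350 = 10.714
Step 2: v brought to 1850 μL → factor = 1850 μL/v
Step 3: 400 μL brought to 6 mL → factor 6000/400 = 15
Step 4: 0.65 mL + 4350 μL = 5 mL total → factor 5/0.65 = 7.6923
Step 5: 85 μL brought to 1.2 mL → factor 1200/85 = 14.118
Step 6: 35-fold → factor 35
Product of known-step factors = 6.1086 × 10^5
Overall factor = 2.40 mM / (1.02 nM) = 2.3529 × 10^6
Step-2 factor = 2.3529 × 10^6 / 6.1086 × 10^5 = 3.8519
v = 1850 μL / 3.8519 = 480 μL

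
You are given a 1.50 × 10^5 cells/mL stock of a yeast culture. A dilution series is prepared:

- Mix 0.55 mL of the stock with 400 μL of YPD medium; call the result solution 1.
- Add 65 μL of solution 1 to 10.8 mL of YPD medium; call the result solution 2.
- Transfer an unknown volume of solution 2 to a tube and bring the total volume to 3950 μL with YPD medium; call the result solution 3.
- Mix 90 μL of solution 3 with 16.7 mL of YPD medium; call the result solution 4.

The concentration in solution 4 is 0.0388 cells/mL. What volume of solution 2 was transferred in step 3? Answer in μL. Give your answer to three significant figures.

55.0 μL

Step 1: 0.55 mL + 400 μL = 0.95 mL total → factor 0.95/0.55 = 1.7273
Step 2: 65 μL + 10.8 mL = 10865 μL total → factor 10865/65 = 167.15
Step 3: v brought to 3950 μL → factor = 3950 μL/v
Step 4: 90 μL + 16.7 mL = 16790 μL total → factor 16790/90 = 186.56
Product of known-step factors = 53862
Overall factor = 1.50 × 10^5 cells/mL / (0.0388 cells/mL) = 3.866 × 10^6
Step-3 factor = 3.866 × 10^6 / 53862 = 71.775
v = 3950 μL / 71.775 = 55.0 μL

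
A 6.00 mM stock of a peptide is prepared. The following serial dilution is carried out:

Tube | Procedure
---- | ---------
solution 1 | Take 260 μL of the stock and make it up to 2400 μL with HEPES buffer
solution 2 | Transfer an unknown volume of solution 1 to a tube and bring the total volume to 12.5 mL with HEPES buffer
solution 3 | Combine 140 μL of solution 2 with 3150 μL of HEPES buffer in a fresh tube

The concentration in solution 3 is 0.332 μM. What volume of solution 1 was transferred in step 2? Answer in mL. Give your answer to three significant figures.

0.150 mL

Step 1: 260 μL brought to 2400 μL → factor 2400/260 = 9.2308
Step 2: v brought to 12.5 mL → factor = 12.5 mL/v
Step 3: 140 μL + 3150 μL = 3290 μL total → factor 3290/140 = 23.5
Product of known-step factors = 216.92
Overall factor = 6.00 mM / (0.332 μM) = 18072
Step-2 factor = 18072 / 216.92 = 83.312
v = 12.5 mL / 83.312 = 0.150 mL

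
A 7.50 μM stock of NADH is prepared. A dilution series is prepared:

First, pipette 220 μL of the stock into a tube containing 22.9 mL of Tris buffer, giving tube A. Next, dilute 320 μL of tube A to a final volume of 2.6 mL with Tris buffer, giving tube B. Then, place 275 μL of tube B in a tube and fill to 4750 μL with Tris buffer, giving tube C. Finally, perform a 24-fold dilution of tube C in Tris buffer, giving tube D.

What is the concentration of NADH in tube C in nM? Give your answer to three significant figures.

0.509 nM

Step 1: 220 μL + 22.9 mL = 23120 μL total → factor 23120/220 = 105.09
Step 2: 320 μL brought to 2.6 mL → factor 2600/320 = 8.125
Step 3: 275 μL brought to 4750 μL → factor 4750/275 = 17.273
Dilution factor through tube C = 105.09 × 8.125 × 17.273 = 14749
[tube C] = 7.50 μM / 14749 = 0.0005085 μM = 0.509 nM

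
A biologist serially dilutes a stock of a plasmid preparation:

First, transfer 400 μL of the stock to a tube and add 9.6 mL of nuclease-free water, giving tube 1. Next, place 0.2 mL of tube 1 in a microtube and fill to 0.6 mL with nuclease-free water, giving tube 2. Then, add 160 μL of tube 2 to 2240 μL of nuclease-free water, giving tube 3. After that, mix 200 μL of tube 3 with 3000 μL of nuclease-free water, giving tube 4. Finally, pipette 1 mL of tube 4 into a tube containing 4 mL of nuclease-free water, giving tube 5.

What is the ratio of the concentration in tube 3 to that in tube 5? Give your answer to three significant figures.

80.0

Step 1: 400 μL + 9.6 mL = 10000 μL total → factor 10000/400 = 25
Step 2: 0.2 mL brought to 0.6 mL → factor 0.6/0.2 = 3
Step 3: 160 μL + 2240 μL = 2400 μL total → factor 2400/160 = 15
Step 4: 200 μL + 3000 μL = 3200 μL total → factor 3200/200 = 16
Step 5: 1 mL + 4 mL = 5 mL total → factor 5/1 = 5
Dilution factor to tube 3 = 1125; to tube 5 = 90000
[tube 3]/[tube 5] = (factor to tube 5)/(factor to tube 3) = 90000/1125 = 80.0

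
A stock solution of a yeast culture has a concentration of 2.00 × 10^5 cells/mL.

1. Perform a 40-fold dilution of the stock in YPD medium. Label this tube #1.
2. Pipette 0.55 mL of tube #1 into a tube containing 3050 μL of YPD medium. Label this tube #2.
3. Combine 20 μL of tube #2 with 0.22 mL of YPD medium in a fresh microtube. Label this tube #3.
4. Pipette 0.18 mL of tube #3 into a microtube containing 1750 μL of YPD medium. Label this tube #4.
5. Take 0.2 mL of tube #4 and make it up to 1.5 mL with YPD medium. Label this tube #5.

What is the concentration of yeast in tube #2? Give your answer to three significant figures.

764 cells/mL

Step 1: 40-fold → factor 40
Step 2: 0.55 mL + 3050 μL = 3.6 mL total → factor 3.6/0.55 = 6.5455
Dilution factor through tube #2 = 40 × 6.5455 = 261.82
[tube #2] = 2.00 × 10^5 cells/mL / 261.82 = 764 cells/mL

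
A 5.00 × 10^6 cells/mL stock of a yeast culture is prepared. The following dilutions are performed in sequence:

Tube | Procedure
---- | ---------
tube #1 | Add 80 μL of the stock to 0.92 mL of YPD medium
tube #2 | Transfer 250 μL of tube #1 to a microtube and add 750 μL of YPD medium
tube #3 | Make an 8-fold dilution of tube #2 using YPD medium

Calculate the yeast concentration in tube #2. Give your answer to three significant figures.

1.00 × 10^5 cells/mL

Step 1: 80 μL + 0.92 mL = 1000 μL total → factor 1000/80 = 12.5
Step 2: 250 μL + 750 μL = 1000 μL total → factor 1000/250 = 4
Dilution factor through tube #2 = 12.5 × 4 = 50
[tube #2] = 5.00 × 10^6 cells/mL / 50 = 1.00 × 10^5 cells/mL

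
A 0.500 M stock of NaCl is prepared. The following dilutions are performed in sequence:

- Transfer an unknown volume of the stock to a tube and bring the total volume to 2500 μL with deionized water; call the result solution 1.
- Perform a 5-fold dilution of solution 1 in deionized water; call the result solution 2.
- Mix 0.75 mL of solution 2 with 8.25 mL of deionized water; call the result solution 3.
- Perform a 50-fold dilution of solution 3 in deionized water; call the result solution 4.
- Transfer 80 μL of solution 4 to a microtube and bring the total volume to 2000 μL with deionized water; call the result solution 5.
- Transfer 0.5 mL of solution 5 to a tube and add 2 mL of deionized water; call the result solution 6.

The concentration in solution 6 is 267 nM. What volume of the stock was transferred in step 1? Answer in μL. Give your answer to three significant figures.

501 μL

Step 1: v brought to 2500 μL → factor = 2500 μL/v
Step 2: 5-fold → factor 5
Step 3: 0.75 mL + 8.25 mL = 9 mL total → factor 9/0.75 = 12
Step 4: 50-fold → factor 50
Step 5: 80 μL brought to 2000 μL → factor 2000/80 = 25
Step 6: 0.5 mL + 2 mL = 2.5 mL total → factor 2.5/0.5 = 5
Product of known-step factors = 3.75 × 10^5
Overall factor = 0.500 M / (267 nM) = 1.8727 × 10^6
Step-1 factor = 1.8727 × 10^6 / 3.75 × 10^5 = 4.9938
v = 2500 μL / 4.9938 = 501 μL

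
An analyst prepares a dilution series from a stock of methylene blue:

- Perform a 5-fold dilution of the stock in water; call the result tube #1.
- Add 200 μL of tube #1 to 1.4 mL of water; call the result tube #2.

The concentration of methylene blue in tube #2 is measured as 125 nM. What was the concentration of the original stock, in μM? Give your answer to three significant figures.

5.00 μM

Step 1: 5-fold → factor 5
Step 2: 200 μL + 1.4 mL = 1600 μL total → factor 1600/200 = 8
Overall dilution factor = 5 × 8 = 40
Stock = 125 nM × 40 = 5000 nM = 5.00 μM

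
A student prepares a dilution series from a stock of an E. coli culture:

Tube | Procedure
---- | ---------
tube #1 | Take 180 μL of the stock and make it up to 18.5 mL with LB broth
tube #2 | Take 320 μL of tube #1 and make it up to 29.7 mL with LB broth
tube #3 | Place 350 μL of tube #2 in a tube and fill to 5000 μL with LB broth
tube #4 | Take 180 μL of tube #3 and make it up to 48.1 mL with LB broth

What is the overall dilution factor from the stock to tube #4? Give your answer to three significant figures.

Step 1: 180 μL brought to 18.5 mL → factor 18500/180 = 102.78
Step 2: 320 μL brought to 29.7 mL → factor 29700/320 = 92.812
Step 3: 350 μL brought to 5000 μL → factor 5000/350 = 14.286
Step 4: 180 μL brought to 48.1 mL → factor 48100/180 = 267.22
Overall dilution factor = 102.78 × 92.812 × 14.286 × 267.22 = 3.6415 × 10^7

3.64 × 10^7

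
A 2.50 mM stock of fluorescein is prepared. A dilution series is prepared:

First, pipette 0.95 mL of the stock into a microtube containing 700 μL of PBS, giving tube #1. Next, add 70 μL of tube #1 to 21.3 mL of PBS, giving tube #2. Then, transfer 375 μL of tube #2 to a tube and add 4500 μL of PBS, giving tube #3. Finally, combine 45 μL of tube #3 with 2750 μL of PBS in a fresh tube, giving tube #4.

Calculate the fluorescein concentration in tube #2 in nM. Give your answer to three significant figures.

Step 1: 0.95 mL + 700 μL = 1.65 mL total → factor 1.65/0.95 = 1.7368
Step 2: 70 μL + 21.3 mL = 21370 μL total → factor 21370/70 = 305.29
Dilution factor through tube #2 = 1.7368 × 305.29 = 530.23
[tube #2] = 2.50 mM / 530.23 = 0.004715 mM = 4.71 × 10^3 nM

4.71 × 10^3 nM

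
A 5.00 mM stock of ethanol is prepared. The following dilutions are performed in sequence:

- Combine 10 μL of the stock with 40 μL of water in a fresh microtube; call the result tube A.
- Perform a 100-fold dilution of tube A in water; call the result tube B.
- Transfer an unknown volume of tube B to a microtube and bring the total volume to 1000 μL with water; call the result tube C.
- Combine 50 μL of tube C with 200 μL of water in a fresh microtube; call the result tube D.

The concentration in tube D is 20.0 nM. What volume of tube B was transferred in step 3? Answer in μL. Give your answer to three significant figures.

10.0 μL

Step 1: 10 μL + 40 μL = 50 μL total → factor 50/10 = 5
Step 2: 100-fold → factor 100
Step 3: v brought to 1000 μL → factor = 1000 μL/v
Step 4: 50 μL + 200 μL = 250 μL total → factor 250/50 = 5
Product of known-step factors = 2500
Overall factor = 5.00 mM / (20.0 nM) = 2.5 × 10^5
Step-3 factor = 2.5 × 10^5 / 2500 = 100
v = 1000 μL / 100 = 10.0 μL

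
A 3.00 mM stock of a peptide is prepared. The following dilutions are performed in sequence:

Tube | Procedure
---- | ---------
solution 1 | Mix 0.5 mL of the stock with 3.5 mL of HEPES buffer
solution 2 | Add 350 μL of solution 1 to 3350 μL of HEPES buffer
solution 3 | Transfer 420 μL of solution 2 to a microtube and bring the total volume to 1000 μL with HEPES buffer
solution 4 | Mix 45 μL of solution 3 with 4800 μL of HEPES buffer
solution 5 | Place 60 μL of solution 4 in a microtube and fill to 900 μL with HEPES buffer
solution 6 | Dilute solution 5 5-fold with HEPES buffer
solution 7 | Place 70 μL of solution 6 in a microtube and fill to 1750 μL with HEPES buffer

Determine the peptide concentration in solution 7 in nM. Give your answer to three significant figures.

Step 1: 0.5 mL + 3.5 mL = 4 mL total → factor 4/0.5 = 8
Step 2: 350 μL + 3350 μL = 3700 μL total → factor 3700/350 = 10.571
Step 3: 420 μL brought to 1000 μL → factor 1000/420 = 2.381
Step 4: 45 μL + 4800 μL = 4845 μL total → factor 4845/45 = 107.67
Step 5: 60 μL brought to 900 μL → factor 900/60 = 15
Step 6: 5-fold → factor 5
Step 7: 70 μL brought to 1750 μL → factor 1750/70 = 25
Overall dilution factor = 8 × 10.571 × 2.381 × 107.67 × 15 × 5 × 25 = 4.065 × 10^7
Final = 3.00 mM / 4.065 × 10^7 = 7.380 × 10^-8 mM = 0.0738 nM

0.0738 nM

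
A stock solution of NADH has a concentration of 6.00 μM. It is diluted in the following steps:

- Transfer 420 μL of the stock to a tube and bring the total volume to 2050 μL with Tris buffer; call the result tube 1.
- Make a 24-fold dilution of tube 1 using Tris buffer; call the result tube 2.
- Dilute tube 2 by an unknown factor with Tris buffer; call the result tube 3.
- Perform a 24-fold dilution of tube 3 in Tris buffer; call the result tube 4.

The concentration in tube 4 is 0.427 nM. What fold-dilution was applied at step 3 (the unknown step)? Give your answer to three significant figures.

5.00-fold

Step 1: 420 μL brought to 2050 μL → factor 2050/420 = 4.881
Step 2: 24-fold → factor 24
Step 3: unknown factor x
Step 4: 24-fold → factor 24
Product of known-step factors = 2811.4
Overall factor = 6.00 μM / (0.427 nM) = 14052
x = 14052 / 2811.4 = 5.00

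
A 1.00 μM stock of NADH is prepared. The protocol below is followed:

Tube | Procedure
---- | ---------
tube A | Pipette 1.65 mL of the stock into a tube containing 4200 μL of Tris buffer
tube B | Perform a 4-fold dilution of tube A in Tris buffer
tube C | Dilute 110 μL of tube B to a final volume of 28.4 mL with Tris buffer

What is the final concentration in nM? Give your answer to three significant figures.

0.273 nM

Step 1: 1.65 mL + 4200 μL = 5.85 mL total → factor 5.85/1.65 = 3.5455
Step 2: 4-fold → factor 4
Step 3: 110 μL brought to 28.4 mL → factor 28400/110 = 258.18
Overall dilution factor = 3.5455 × 4 × 258.18 = 3661.5
Final = 1.00 μM / 3661.5 = 0.0002731 μM = 0.273 nM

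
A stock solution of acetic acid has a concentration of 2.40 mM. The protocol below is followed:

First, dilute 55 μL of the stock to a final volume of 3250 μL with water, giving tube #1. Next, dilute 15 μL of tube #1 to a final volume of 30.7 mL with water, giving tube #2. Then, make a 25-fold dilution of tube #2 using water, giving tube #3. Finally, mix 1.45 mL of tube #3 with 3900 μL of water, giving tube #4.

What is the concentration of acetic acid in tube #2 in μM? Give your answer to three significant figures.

Step 1: 55 μL brought to 3250 μL → factor 3250/55 = 59.091
Step 2: 15 μL brought to 30.7 mL → factor 30700/15 = 2046.7
Dilution factor through tube #2 = 59.091 × 2046.7 = 1.2094 × 10^5
[tube #2] = 2.40 mM / 1.2094 × 10^5 = 1.984 × 10^-5 mM = 0.0198 μM

0.0198 μM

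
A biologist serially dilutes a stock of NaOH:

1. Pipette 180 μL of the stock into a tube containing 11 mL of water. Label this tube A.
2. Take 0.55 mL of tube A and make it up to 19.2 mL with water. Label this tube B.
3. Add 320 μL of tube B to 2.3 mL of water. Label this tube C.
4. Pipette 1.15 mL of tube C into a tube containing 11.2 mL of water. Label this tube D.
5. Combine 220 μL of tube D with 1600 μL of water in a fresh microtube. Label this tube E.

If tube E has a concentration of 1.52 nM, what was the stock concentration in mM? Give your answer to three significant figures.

Step 1: 180 μL + 11 mL = 11180 μL total → factor 11180/180 = 62.111
Step 2: 0.55 mL brought to 19.2 mL → factor 19.2/0.55 = 34.909
Step 3: 320 μL + 2.3 mL = 2620 μL total → factor 2620/320 = 8.1875
Step 4: 1.15 mL + 11.2 mL = 12.35 mL total → factor 12.35/1.15 = 10.739
Step 5: 220 μL + 1600 μL = 1820 μL total → factor 1820/220 = 8.2727
Overall dilution factor = 62.111 × 34.909 × 8.1875 × 10.739 × 8.2727 = 1.5772 × 10^6
Stock = 1.52 nM × 1.5772 × 10^6 = 2.397 × 10^6 nM = 2.40 mM

2.40 mM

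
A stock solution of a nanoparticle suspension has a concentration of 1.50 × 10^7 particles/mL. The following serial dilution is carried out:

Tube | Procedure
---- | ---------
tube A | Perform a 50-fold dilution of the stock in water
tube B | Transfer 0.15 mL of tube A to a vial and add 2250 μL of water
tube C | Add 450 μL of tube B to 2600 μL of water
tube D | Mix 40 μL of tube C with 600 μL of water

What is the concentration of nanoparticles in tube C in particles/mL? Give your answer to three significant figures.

Step 1: 50-fold → factor 50
Step 2: 0.15 mL + 2250 μL = 2.4 mL total → factor 2.4/0.15 = 16
Step 3: 450 μL + 2600 μL = 3050 μL total → factor 3050/450 = 6.7778
Dilution factor through tube C = 50 × 16 × 6.7778 = 5422.2
[tube C] = 1.50 × 10^7 particles/mL / 5422.2 = 2.77 × 10^3 particles/mL

2.77 × 10^3 particles/mL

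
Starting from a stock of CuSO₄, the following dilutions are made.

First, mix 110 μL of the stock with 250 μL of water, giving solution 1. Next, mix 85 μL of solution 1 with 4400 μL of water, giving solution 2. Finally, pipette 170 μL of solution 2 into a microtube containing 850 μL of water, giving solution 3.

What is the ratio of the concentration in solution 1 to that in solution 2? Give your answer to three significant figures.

Step 1: 110 μL + 250 μL = 360 μL total → factor 360/110 = 3.2727
Step 2: 85 μL + 4400 μL = 4485 μL total → factor 4485/85 = 52.765
Dilution factor to solution 1 = 3.2727; to solution 2 = 172.68
[solution 1]/[solution 2] = (factor to solution 2)/(factor to solution 1) = 172.68/3.2727 = 52.8

52.8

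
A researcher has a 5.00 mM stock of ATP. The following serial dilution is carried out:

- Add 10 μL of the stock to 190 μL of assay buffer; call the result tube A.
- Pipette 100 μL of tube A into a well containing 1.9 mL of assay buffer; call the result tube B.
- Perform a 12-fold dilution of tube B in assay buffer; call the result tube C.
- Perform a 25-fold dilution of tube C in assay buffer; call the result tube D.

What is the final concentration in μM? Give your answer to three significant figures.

Step 1: 10 μL + 190 μL = 200 μL total → factor 200/10 = 20
Step 2: 100 μL + 1.9 mL = 2000 μL total → factor 2000/100 = 20
Step 3: 12-fold → factor 12
Step 4: 25-fold → factor 25
Overall dilution factor = 20 × 20 × 12 × 25 = 1.2 × 10^5
Final = 5.00 mM / 1.2 × 10^5 = 4.167 × 10^-5 mM = 0.0417 μM

0.0417 μM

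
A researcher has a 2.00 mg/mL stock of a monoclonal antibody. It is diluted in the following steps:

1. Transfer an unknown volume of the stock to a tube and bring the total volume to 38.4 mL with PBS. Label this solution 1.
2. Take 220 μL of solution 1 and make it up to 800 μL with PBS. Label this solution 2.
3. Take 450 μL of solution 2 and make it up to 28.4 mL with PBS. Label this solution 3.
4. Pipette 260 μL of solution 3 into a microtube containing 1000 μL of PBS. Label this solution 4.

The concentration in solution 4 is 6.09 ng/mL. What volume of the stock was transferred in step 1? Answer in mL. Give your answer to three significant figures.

Step 1: v brought to 38.4 mL → factor = 38.4 mL/v
Step 2: 220 μL brought to 800 μL → factor 800/220 = 3.6364
Step 3: 450 μL brought to 28.4 mL → factor 28400/450 = 63.111
Step 4: 260 μL + 1000 μL = 1260 μL total → factor 1260/260 = 4.8462
Product of known-step factors = 1112.2
Overall factor = 2.00 mg/mL / (6.09 ng/mL) = 3.2841 × 10^5
Step-1 factor = 3.2841 × 10^5 / 1112.2 = 295.29
v = 38.4 mL / 295.29 = 0.130 mL

0.130 mL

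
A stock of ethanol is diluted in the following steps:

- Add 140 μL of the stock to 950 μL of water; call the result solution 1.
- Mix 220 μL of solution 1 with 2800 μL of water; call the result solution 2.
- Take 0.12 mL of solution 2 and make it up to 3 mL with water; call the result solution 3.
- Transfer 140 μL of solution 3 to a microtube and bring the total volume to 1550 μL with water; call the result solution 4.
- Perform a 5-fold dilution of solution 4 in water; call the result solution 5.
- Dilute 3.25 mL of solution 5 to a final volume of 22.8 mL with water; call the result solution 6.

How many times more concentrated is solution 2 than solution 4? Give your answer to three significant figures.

Step 1: 140 μL + 950 μL = 1090 μL total → factor 1090/140 = 7.7857
Step 2: 220 μL + 2800 μL = 3020 μL total → factor 3020/220 = 13.727
Step 3: 0.12 mL brought to 3 mL → factor 3/0.12 = 25
Step 4: 140 μL brought to 1550 μL → factor 1550/140 = 11.071
Dilution factor to solution 2 = 106.88; to solution 4 = 29582
[solution 2]/[solution 4] = (factor to solution 4)/(factor to solution 2) = 29582/106.88 = 277

277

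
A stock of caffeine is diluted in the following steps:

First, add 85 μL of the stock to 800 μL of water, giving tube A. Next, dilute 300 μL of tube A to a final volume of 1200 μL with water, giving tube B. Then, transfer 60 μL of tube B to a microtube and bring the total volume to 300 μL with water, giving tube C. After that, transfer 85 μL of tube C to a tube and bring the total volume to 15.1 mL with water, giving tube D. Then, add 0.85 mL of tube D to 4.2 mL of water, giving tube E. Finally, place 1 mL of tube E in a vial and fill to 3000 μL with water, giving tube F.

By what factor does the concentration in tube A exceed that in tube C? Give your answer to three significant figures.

Step 1: 85 μL + 800 μL = 885 μL total → factor 885/85 = 10.412
Step 2: 300 μL brought to 1200 μL → factor 1200/300 = 4
Step 3: 60 μL brought to 300 μL → factor 300/60 = 5
Dilution factor to tube A = 10.412; to tube C = 208.24
[tube A]/[tube C] = (factor to tube C)/(factor to tube A) = 208.24/10.412 = 20.0

20.0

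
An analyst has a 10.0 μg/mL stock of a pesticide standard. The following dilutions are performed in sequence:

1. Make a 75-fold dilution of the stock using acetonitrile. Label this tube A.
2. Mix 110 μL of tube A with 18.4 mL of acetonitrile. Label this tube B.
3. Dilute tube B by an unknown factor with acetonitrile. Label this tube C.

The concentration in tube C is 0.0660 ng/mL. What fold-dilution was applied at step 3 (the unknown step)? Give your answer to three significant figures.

Step 1: 75-fold → factor 75
Step 2: 110 μL + 18.4 mL = 18510 μL total → factor 18510/110 = 168.27
Step 3: unknown factor x
Product of known-step factors = 12620
Overall factor = 10.0 μg/mL / (0.0660 ng/mL) = 1.5152 × 10^5
x = 1.5152 × 10^5 / 12620 = 12.0

12.0-fold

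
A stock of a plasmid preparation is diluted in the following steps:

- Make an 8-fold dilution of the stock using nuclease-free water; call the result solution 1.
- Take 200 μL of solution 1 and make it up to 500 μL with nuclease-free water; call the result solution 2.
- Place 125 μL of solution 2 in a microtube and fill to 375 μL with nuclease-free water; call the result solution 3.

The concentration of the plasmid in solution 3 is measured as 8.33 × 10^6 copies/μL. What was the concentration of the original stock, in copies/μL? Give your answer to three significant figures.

5.00 × 10^8 copies/μL

Step 1: 8-fold → factor 8
Step 2: 200 μL brought to 500 μL → factor 500/200 = 2.5
Step 3: 125 μL brought to 375 μL → factor 375/125 = 3
Overall dilution factor = 8 × 2.5 × 3 = 60
Stock = 8.33 × 10^6 copies/μL × 60 = 5.00 × 10^8 copies/μL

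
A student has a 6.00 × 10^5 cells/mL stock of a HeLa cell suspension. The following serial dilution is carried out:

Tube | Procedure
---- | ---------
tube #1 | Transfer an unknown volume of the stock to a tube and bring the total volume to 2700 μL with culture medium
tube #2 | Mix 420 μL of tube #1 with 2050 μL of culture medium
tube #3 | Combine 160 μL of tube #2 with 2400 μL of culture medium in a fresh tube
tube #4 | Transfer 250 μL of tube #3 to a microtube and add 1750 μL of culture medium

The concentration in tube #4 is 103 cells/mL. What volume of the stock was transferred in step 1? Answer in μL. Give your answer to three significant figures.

Step 1: v brought to 2700 μL → factor = 2700 μL/v
Step 2: 420 μL + 2050 μL = 2470 μL total → factor 2470/420 = 5.881
Step 3: 160 μL + 2400 μL = 2560 μL total → factor 2560/160 = 16
Step 4: 250 μL + 1750 μL = 2000 μL total → factor 2000/250 = 8
Product of known-step factors = 752.76
Overall factor = 6.00 × 10^5 cells/mL / (103 cells/mL) = 5825.2
Step-1 factor = 5825.2 / 752.76 = 7.7385
v = 2700 μL / 7.7385 = 349 μL

349 μL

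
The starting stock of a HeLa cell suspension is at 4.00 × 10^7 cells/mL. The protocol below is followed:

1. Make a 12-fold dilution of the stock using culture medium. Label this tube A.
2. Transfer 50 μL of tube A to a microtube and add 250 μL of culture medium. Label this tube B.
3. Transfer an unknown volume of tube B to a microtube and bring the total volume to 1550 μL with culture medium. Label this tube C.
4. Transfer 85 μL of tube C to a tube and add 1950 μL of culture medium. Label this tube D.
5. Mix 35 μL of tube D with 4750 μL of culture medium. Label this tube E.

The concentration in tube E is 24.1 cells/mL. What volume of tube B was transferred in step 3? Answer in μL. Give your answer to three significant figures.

Step 1: 12-fold → factor 12
Step 2: 50 μL + 250 μL = 300 μL total → factor 300/50 = 6
Step 3: v brought to 1550 μL → factor = 1550 μL/v
Step 4: 85 μL + 1950 μL = 2035 μL total → factor 2035/85 = 23.941
Step 5: 35 μL + 4750 μL = 4785 μL total → factor 4785/35 = 136.71
Product of known-step factors = 2.3566 × 10^5
Overall factor = 4.00 × 10^7 cells/mL / (24.1 cells/mL) = 1.6598 × 10^6
Step-3 factor = 1.6598 × 10^6 / 2.3566 × 10^5 = 7.0429
v = 1550 μL / 7.0429 = 220 μL

220 μL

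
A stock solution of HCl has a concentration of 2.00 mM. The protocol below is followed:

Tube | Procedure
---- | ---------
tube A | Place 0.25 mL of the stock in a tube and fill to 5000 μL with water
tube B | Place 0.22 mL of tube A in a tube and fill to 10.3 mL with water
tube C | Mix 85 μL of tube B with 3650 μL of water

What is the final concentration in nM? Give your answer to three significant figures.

Step 1: 0.25 mL brought to 5000 μL → factor 5/0.25 = 20
Step 2: 0.22 mL brought to 10.3 mL → factor 10.3/0.22 = 46.818
Step 3: 85 μL + 3650 μL = 3735 μL total → factor 3735/85 = 43.941
Overall dilution factor = 20 × 46.818 × 43.941 = 41145
Final = 2.00 mM / 41145 = 4.861 × 10^-5 mM = 48.6 nM

48.6 nM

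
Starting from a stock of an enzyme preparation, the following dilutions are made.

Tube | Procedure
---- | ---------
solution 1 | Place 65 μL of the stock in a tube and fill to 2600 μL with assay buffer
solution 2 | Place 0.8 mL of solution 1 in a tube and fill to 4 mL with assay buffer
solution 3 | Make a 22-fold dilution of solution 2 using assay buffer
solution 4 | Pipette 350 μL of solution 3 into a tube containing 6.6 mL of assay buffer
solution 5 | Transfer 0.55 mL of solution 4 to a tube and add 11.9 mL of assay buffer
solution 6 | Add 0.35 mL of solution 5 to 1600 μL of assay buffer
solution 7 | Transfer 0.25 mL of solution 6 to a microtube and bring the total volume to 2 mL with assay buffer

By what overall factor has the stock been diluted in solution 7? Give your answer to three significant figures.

8.82 × 10^7

Step 1: 65 μL brought to 2600 μL → factor 2600/65 = 40
Step 2: 0.8 mL brought to 4 mL → factor 4/0.8 = 5
Step 3: 22-fold → factor 22
Step 4: 350 μL + 6.6 mL = 6950 μL total → factor 6950/350 = 19.857
Step 5: 0.55 mL + 11.9 mL = 12.45 mL total → factor 12.45/0.55 = 22.636
Step 6: 0.35 mL + 1600 μL = 1.95 mL total → factor 1.95/0.35 = 5.5714
Step 7: 0.25 mL brought to 2 mL → factor 2/0.25 = 8
Overall dilution factor = 40 × 5 × 22 × 19.857 × 22.636 × 5.5714 × 8 = 8.8152 × 10^7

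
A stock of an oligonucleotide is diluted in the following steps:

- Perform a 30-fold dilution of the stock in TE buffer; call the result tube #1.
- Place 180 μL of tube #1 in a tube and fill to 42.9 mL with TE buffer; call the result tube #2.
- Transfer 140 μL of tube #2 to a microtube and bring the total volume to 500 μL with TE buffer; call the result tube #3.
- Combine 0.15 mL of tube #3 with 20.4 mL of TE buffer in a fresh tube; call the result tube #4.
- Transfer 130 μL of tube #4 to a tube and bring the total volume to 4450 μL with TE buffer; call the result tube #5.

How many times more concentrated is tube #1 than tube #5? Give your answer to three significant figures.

3.99 × 10^6

Step 1: 30-fold → factor 30
Step 2: 180 μL brought to 42.9 mL → factor 42900/180 = 238.33
Step 3: 140 μL brought to 500 μL → factor 500/140 = 3.5714
Step 4: 0.15 mL + 20.4 mL = 20.55 mL total → factor 20.55/0.15 = 137
Step 5: 130 μL brought to 4450 μL → factor 4450/130 = 34.231
Dilution factor to tube #1 = 30; to tube #5 = 1.1975 × 10^8
[tube #1]/[tube #5] = (factor to tube #5)/(factor to tube #1) = 1.1975 × 10^8/30 = 3.99 × 10^6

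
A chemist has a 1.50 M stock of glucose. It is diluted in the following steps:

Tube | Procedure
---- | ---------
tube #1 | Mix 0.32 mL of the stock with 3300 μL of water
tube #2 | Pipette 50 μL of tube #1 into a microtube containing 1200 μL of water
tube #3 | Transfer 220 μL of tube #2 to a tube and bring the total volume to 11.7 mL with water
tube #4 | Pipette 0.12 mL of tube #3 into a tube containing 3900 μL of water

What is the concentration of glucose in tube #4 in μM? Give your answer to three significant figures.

Step 1: 0.32 mL + 3300 μL = 3.62 mL total → factor 3.62/0.32 = 11.312
Step 2: 50 μL + 1200 μL = 1250 μL total → factor 1250/50 = 25
Step 3: 220 μL brought to 11.7 mL → factor 11700/220 = 53.182
Step 4: 0.12 mL + 3900 μL = 4.02 mL total → factor 4.02/0.12 = 33.5
Overall dilution factor = 11.312 × 25 × 53.182 × 33.5 = 5.0386 × 10^5
Final = 1.50 M / 5.0386 × 10^5 = 2.977 × 10^-6 M = 2.98 μM

2.98 μM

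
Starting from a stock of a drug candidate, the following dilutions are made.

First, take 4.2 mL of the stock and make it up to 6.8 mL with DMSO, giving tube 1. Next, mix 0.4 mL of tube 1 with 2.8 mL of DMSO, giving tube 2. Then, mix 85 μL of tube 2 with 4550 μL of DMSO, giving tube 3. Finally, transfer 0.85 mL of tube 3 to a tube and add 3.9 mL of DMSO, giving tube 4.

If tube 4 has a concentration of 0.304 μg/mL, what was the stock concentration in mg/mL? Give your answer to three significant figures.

1.20 mg/mL

Step 1: 4.2 mL brought to 6.8 mL → factor 6.8/4.2 = 1.619
Step 2: 0.4 mL + 2.8 mL = 3.2 mL total → factor 3.2/0.4 = 8
Step 3: 85 μL + 4550 μL = 4635 μL total → factor 4635/85 = 54.529
Step 4: 0.85 mL + 3.9 mL = 4.75 mL total → factor 4.75/0.85 = 5.5882
Overall dilution factor = 1.619 × 8 × 54.529 × 5.5882 = 3946.9
Stock = 0.304 μg/mL × 3946.9 = 1200 μg/mL = 1.20 mg/mL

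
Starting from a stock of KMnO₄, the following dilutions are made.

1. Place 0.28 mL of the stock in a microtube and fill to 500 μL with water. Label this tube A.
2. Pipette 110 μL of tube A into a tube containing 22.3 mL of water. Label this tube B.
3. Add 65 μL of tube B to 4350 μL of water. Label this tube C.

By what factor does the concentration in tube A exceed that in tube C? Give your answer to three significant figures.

Step 1: 0.28 mL brought to 500 μL → factor 0.5/0.28 = 1.7857
Step 2: 110 μL + 22.3 mL = 22410 μL total → factor 22410/110 = 203.73
Step 3: 65 μL + 4350 μL = 4415 μL total → factor 4415/65 = 67.923
Dilution factor to tube A = 1.7857; to tube C = 24710
[tube A]/[tube C] = (factor to tube C)/(factor to tube A) = 24710/1.7857 = 1.38 × 10^4

1.38 × 10^4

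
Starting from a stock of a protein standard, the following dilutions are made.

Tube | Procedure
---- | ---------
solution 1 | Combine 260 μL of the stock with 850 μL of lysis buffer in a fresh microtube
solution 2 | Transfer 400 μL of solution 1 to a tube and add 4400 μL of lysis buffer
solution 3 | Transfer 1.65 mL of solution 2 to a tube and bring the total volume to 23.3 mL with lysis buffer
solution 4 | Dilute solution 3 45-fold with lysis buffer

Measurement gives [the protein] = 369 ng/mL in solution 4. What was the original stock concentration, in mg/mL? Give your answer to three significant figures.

12.0 mg/mL

Step 1: 260 μL + 850 μL = 1110 μL total → factor 1110/260 = 4.2692
Step 2: 400 μL + 4400 μL = 4800 μL total → factor 4800/400 = 12
Step 3: 1.65 mL brought to 23.3 mL → factor 23.3/1.65 = 14.121
Step 4: 45-fold → factor 45
Overall dilution factor = 4.2692 × 12 × 14.121 × 45 = 32555
Stock = 369 ng/mL × 32555 = 1.201 × 10^7 ng/mL = 12.0 mg/mL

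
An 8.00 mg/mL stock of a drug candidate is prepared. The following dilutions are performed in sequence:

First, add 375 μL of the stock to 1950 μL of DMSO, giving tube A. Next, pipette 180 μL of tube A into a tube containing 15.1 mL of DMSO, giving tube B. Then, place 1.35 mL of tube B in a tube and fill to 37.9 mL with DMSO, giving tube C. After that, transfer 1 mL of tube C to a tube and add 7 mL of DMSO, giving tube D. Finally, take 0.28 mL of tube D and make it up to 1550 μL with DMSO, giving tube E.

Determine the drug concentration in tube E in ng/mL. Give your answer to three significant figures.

12.2 ng/mL

Step 1: 375 μL + 1950 μL = 2325 μL total → factor 2325/375 = 6.2
Step 2: 180 μL + 15.1 mL = 15280 μL total → factor 15280/180 = 84.889
Step 3: 1.35 mL brought to 37.9 mL → factor 37.9/1.35 = 28.074
Step 4: 1 mL + 7 mL = 8 mL total → factor 8/1 = 8
Step 5: 0.28 mL brought to 1550 μL → factor 1.55/0.28 = 5.5357
Overall dilution factor = 6.2 × 84.889 × 28.074 × 8 × 5.5357 = 6.5435 × 10^5
Final = 8.00 mg/mL / 6.5435 × 10^5 = 1.223 × 10^-5 mg/mL = 12.2 ng/mL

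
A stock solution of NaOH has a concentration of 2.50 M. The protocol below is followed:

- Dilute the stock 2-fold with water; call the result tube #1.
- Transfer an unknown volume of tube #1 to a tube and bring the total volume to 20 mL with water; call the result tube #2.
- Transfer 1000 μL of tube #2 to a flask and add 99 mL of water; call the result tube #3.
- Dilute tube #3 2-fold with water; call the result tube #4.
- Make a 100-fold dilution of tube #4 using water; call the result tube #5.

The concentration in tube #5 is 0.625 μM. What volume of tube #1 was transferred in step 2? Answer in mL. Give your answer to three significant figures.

Step 1: 2-fold → factor 2
Step 2: v brought to 20 mL → factor = 20 mL/v
Step 3: 1000 μL + 99 mL = 1 × 10^5 μL total → factor 1 × 10^5/1000 = 100
Step 4: 2-fold → factor 2
Step 5: 100-fold → factor 100
Product of known-step factors = 40000
Overall factor = 2.50 M / (0.625 μM) = 4 × 10^6
Step-2 factor = 4 × 10^6 / 40000 = 100
v = 20 mL / 100 = 0.200 mL

0.200 mL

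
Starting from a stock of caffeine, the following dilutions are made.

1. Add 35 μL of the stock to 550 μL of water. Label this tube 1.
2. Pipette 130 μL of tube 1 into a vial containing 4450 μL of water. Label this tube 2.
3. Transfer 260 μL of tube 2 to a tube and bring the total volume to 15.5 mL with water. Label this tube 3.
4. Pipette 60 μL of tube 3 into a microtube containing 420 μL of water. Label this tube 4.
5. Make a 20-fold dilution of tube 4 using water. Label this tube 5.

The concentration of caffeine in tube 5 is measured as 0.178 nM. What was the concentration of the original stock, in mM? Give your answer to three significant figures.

Step 1: 35 μL + 550 μL = 585 μL total → factor 585/35 = 16.714
Step 2: 130 μL + 4450 μL = 4580 μL total → factor 4580/130 = 35.231
Step 3: 260 μL brought to 15.5 mL → factor 15500/260 = 59.615
Step 4: 60 μL + 420 μL = 480 μL total → factor 480/60 = 8
Step 5: 20-fold → factor 20
Overall dilution factor = 16.714 × 35.231 × 59.615 × 8 × 20 = 5.6168 × 10^6
Stock = 0.178 nM × 5.6168 × 10^6 = 9.998 × 10^5 nM = 1.00 mM

1.00 mM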